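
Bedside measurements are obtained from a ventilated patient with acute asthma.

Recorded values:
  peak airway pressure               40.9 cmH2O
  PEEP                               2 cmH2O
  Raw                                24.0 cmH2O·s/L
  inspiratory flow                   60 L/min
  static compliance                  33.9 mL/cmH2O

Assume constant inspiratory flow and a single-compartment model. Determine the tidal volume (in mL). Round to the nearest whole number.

Flow: 60 L/min ÷ 60 = 1 L/s.
Equation of motion (constant flow): PIP = Vt/C + R·V̇ + PEEP.
Vt/C = PIP − R·V̇ − PEEP = 40.9 − 24.0 − 2 = 14.9 cmH2O.
Vt = C × 14.9 = 33.9 × 14.9 = 505.11 mL.

505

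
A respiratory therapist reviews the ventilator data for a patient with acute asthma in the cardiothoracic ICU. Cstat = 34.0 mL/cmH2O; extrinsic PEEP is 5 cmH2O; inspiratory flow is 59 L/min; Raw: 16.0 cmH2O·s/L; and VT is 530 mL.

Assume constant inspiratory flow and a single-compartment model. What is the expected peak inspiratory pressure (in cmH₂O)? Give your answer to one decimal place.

36.3

Flow: 59 L/min ÷ 60 = 0.9833 L/s.
Equation of motion (constant flow): PIP = Vt/C + R·V̇ + PEEP.
PIP = 530/34.0 + 16.0×0.9833 + 5 = 15.588 + 15.733 + 5 = 36.321 cmH2O.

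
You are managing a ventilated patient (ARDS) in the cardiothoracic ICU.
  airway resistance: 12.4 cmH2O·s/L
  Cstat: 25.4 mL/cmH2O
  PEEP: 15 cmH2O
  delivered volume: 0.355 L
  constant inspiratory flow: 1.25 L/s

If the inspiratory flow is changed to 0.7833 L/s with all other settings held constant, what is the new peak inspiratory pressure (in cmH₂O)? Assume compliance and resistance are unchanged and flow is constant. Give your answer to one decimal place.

38.7

PIP = Vt/C + R·V̇ + PEEP (constant-flow equation of motion).
Only the resistive term changes: ΔPIP = R × ΔV̇ = 12.4 × (0.7833 − 1.25) = 12.4 × -0.4667 = -5.787 cmH2O.
Original PIP = 355/25.4 + 12.4×1.25 + 15 = 44.476 cmH2O; new PIP = 44.476 + (-5.787) = 38.689 cmH2O.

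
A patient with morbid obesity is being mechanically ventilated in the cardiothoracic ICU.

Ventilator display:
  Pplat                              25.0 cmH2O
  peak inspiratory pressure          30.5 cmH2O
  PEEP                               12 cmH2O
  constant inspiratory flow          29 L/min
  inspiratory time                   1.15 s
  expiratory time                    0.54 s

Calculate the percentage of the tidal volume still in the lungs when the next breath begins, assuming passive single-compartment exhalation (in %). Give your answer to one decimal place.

Flow: 29 L/min ÷ 60 = 0.4833 L/s.
Vt = flow × Ti = 0.4833 L/s × 1.15 s × 1000 mL/L = 555.8 mL.
R = (PIP − Pplat)/V̇ = (30.5 − 25.0) / 0.4833 = 5.5/0.4833 = 11.38 cmH2O·s/L.
C = Vt/(Pplat − PEEP) = 555.8 / (25.0 − 12) = 555.8/13.0 = 42.754 mL/cmH2O.
τ = R × C = 11.38 × 0.04275 L/cmH2O = 0.4865 s.
Fraction remaining at end-expiration = e^(−Te/τ) = e^(−0.54/0.4865) = 0.3296 → 32.96%.

33.0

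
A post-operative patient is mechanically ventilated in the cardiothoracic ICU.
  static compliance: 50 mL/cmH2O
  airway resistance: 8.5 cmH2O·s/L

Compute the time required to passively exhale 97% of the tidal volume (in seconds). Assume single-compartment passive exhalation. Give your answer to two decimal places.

1.49

τ = R × C = 8.5 × 50 mL/cmH2O = 8.5 × 0.050 L/cmH2O = 0.425 s.
Exhaled fraction f = 1 − e^(−t/τ) → t = −τ·ln(1 − f) = −0.425·ln(0.03) = 1.49 s.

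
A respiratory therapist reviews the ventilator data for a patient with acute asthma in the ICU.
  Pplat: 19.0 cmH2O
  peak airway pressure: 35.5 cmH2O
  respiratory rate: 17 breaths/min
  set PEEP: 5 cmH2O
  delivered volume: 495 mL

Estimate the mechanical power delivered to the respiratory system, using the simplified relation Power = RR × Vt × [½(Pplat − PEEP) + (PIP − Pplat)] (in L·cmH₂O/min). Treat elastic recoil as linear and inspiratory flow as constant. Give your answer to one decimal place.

Per-breath work = Vt × [½(Pplat−PEEP) + (PIP−Pplat)] = 0.495 × [0.5×14.0 + 16.5] = 0.495 × 23.5 = 11.633 L·cmH2O.
Power = 17 × 11.633 = 197.76 L·cmH2O/min.

197.8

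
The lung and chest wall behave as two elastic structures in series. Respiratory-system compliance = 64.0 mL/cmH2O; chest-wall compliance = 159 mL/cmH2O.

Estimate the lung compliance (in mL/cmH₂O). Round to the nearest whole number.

107

1/CL = 1/Crs − 1/Ccw.
1/CL = 1/64.0 − 1/159 = 0.009336.
CL = 107.11 mL/cmH2O.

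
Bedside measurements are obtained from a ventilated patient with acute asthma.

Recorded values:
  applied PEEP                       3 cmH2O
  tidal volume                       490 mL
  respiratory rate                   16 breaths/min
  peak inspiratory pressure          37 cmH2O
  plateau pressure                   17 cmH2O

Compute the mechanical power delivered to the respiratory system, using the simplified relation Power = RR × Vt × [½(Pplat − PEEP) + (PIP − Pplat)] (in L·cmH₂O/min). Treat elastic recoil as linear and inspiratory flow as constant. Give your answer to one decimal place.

211.7

Per-breath work = Vt × [½(Pplat−PEEP) + (PIP−Pplat)] = 0.490 × [0.5×14.0 + 20.0] = 0.490 × 27.0 = 13.23 L·cmH2O.
Power = 16 × 13.23 = 211.68 L·cmH2O/min.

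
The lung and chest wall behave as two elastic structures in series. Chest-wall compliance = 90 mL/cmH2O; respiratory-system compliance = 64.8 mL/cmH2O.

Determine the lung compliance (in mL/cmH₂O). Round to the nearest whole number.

1/CL = 1/Crs − 1/Ccw.
1/CL = 1/64.8 − 1/90 = 0.004321.
CL = 231.43 mL/cmH2O.

231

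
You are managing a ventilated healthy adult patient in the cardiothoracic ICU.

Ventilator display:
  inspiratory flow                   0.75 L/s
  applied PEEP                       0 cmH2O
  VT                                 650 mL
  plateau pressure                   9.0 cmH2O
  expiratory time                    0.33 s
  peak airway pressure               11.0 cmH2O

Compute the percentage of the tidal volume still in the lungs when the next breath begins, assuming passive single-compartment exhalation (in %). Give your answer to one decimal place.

R = (PIP − Pplat)/V̇ = (11.0 − 9.0) / 0.75 = 2.0/0.75 = 2.667 cmH2O·s/L.
C = Vt/(Pplat − PEEP) = 650.0 / (9.0 − 0) = 650.0/9.0 = 72.222 mL/cmH2O.
τ = R × C = 2.667 × 0.07222 L/cmH2O = 0.1926 s.
Fraction remaining at end-expiration = e^(−Te/τ) = e^(−0.33/0.1926) = 0.1803 → 18.03%.

18.0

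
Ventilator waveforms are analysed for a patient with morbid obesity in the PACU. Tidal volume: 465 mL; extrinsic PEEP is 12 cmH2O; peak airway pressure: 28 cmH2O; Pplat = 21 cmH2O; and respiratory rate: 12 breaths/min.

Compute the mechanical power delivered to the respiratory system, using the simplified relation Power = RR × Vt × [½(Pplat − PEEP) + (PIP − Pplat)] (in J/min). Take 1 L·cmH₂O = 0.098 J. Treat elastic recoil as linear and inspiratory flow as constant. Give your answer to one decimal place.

Per-breath work = Vt × [½(Pplat−PEEP) + (PIP−Pplat)] = 0.465 × [0.5×9.0 + 7.0] = 0.465 × 11.5 = 5.348 L·cmH2O.
Power = 12 × 5.348 = 64.176 L·cmH2O/min.
× 0.098 J/(L·cmH2O) → 6.289 J/min.

6.3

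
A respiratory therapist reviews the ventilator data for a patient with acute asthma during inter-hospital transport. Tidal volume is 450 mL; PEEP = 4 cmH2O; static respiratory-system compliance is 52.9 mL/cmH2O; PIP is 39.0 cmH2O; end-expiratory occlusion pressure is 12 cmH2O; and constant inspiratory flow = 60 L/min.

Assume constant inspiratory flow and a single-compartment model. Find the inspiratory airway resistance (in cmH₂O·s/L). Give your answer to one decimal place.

18.5

Flow: 60 L/min ÷ 60 = 1 L/s.
Total PEEP = 12 cmH2O (set 4 + intrinsic 8); this is the baseline alveolar pressure.
Equation of motion (constant flow): PIP = Vt/C + R·V̇ + PEEP.
R·V̇ = PIP − Vt/C − PEEP = 39.0 − 450/52.9 − 12 = 39.0 − 8.507 − 12 = 18.493 cmH2O.
R = 18.493 / 1 = 18.493 cmH2O·s/L.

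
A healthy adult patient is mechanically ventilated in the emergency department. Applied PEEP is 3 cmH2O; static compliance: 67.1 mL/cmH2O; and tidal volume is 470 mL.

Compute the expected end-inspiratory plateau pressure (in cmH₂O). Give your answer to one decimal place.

Pplat = PEEP + Vt / Cstat = 3 + 470 / 67.1 = 3 + 7.004 = 10.004 cmH2O.

10.0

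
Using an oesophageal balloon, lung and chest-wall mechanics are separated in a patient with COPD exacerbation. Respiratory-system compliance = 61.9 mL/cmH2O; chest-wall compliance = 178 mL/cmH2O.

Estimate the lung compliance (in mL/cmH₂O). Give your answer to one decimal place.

94.9

1/CL = 1/Crs − 1/Ccw.
1/CL = 1/61.9 − 1/178 = 0.01054.
CL = 94.877 mL/cmH2O.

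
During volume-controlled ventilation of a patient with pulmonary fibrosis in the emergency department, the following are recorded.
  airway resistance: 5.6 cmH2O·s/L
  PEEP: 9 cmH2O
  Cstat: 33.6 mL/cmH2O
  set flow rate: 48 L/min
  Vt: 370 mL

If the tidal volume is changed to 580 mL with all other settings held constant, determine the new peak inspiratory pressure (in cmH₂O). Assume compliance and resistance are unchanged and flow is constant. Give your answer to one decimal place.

Flow: 48 L/min ÷ 60 = 0.8 L/s.
PIP = Vt/C + R·V̇ + PEEP (constant-flow equation of motion).
Only the elastic term changes: ΔPIP = ΔVt / C = (580 − 370) / 33.6 = 6.25 cmH2O.
Original PIP = 370/33.6 + 5.6×0.8 + 9 = 24.492 cmH2O; new PIP = 24.492 + (6.25) = 30.742 cmH2O.

30.7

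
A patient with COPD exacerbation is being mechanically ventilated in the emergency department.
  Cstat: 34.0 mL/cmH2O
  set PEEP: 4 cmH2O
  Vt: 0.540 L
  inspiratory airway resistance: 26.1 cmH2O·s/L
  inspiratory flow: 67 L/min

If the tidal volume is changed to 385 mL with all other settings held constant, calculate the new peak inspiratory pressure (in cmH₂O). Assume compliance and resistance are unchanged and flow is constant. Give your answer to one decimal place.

44.5

Flow: 67 L/min ÷ 60 = 1.1167 L/s.
PIP = Vt/C + R·V̇ + PEEP (constant-flow equation of motion).
Only the elastic term changes: ΔPIP = ΔVt / C = (385 − 540) / 34.0 = -4.559 cmH2O.
Original PIP = 540/34.0 + 26.1×1.1167 + 4 = 49.028 cmH2O; new PIP = 49.028 + (-4.559) = 44.469 cmH2O.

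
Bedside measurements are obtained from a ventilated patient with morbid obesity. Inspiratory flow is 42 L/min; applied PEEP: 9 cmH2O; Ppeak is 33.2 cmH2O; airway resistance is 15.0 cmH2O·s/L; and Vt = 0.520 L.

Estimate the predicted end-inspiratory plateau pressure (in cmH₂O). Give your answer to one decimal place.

22.7

Flow: 42 L/min ÷ 60 = 0.7 L/s.
Pplat = PIP − Raw × flow = 33.2 − 15.0 × 0.7 = 33.2 − 10.5 = 22.7 cmH2O.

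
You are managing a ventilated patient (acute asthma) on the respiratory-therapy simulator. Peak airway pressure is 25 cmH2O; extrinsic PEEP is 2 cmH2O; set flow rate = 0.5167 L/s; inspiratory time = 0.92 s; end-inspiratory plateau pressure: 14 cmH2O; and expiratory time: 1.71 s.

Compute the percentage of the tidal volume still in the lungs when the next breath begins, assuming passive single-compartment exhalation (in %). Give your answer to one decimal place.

Vt = flow × Ti = 0.5167 L/s × 0.92 s × 1000 mL/L = 475.36 mL.
R = (PIP − Pplat)/V̇ = (25 − 14) / 0.5167 = 11.0/0.5167 = 21.289 cmH2O·s/L.
C = Vt/(Pplat − PEEP) = 475.36 / (14 − 2) = 475.36/12.0 = 39.613 mL/cmH2O.
τ = R × C = 21.289 × 0.03961 L/cmH2O = 0.8433 s.
Fraction remaining at end-expiration = e^(−Te/τ) = e^(−1.71/0.8433) = 0.1316 → 13.16%.

13.2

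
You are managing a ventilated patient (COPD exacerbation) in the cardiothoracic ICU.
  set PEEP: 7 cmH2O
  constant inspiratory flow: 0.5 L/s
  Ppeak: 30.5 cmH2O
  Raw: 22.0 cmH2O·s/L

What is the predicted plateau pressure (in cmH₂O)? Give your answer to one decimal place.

Pplat = PIP − Raw × flow = 30.5 − 22.0 × 0.5 = 30.5 − 11.0 = 19.5 cmH2O.

19.5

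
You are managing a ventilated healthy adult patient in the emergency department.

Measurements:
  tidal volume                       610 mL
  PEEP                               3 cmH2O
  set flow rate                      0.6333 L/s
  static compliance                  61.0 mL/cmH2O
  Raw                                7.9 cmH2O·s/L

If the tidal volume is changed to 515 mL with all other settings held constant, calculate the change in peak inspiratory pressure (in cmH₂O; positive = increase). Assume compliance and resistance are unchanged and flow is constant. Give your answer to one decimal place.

-1.6

PIP = Vt/C + R·V̇ + PEEP (constant-flow equation of motion).
Only the elastic term changes: ΔPIP = ΔVt / C = (515 − 610) / 61.0 = -1.557 cmH2O.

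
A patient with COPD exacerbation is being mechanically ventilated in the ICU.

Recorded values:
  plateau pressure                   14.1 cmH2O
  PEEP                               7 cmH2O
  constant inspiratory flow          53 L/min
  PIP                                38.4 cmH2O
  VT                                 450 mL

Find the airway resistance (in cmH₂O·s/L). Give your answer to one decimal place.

27.5

Flow: 53 L/min ÷ 60 = 0.8833 L/s.
Raw = (PIP − Pplat) / flow = (38.4 − 14.1) / 0.8833 = 24.3 / 0.8833 = 27.51 cmH2O·s/L.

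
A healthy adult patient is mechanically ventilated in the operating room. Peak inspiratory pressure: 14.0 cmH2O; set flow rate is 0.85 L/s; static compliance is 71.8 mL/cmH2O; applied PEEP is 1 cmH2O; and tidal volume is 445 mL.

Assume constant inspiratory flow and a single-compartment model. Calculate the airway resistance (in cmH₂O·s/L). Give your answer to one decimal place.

Equation of motion (constant flow): PIP = Vt/C + R·V̇ + PEEP.
R·V̇ = PIP − Vt/C − PEEP = 14.0 − 445/71.8 − 1 = 14.0 − 6.198 − 1 = 6.802 cmH2O.
R = 6.802 / 0.85 = 8.002 cmH2O·s/L.

8.0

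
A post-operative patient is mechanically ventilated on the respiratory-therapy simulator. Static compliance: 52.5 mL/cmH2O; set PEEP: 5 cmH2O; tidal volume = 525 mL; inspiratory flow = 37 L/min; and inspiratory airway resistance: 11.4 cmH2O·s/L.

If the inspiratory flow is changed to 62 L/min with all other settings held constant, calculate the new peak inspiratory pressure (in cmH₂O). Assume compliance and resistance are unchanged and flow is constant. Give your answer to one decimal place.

Flow: 37 L/min ÷ 60 = 0.6167 L/s.
New flow: 62 L/min ÷ 60 = 1.0333 L/s.
PIP = Vt/C + R·V̇ + PEEP (constant-flow equation of motion).
Only the resistive term changes: ΔPIP = R × ΔV̇ = 11.4 × (1.0333 − 0.6167) = 11.4 × 0.4166 = 4.749 cmH2O.
Original PIP = 525/52.5 + 11.4×0.6167 + 5 = 22.03 cmH2O; new PIP = 22.03 + (4.749) = 26.779 cmH2O.

26.8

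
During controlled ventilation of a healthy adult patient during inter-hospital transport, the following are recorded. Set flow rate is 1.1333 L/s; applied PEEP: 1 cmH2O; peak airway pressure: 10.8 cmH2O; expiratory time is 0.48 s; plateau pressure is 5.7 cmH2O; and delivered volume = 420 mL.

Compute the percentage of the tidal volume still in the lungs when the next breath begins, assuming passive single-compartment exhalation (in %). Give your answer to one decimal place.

R = (PIP − Pplat)/V̇ = (10.8 − 5.7) / 1.1333 = 5.1/1.1333 = 4.5 cmH2O·s/L.
C = Vt/(Pplat − PEEP) = 420.0 / (5.7 − 1) = 420.0/4.7 = 89.362 mL/cmH2O.
τ = R × C = 4.5 × 0.08936 L/cmH2O = 0.4021 s.
Fraction remaining at end-expiration = e^(−Te/τ) = e^(−0.48/0.4021) = 0.3031 → 30.31%.

30.3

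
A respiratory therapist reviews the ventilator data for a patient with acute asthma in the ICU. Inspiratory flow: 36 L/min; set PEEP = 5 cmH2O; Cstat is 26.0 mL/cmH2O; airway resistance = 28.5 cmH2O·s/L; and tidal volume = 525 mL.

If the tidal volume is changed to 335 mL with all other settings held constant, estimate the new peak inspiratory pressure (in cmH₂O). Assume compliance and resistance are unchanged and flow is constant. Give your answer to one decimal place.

Flow: 36 L/min ÷ 60 = 0.6 L/s.
PIP = Vt/C + R·V̇ + PEEP (constant-flow equation of motion).
Only the elastic term changes: ΔPIP = ΔVt / C = (335 − 525) / 26.0 = -7.308 cmH2O.
Original PIP = 525/26.0 + 28.5×0.6 + 5 = 42.292 cmH2O; new PIP = 42.292 + (-7.308) = 34.984 cmH2O.

35.0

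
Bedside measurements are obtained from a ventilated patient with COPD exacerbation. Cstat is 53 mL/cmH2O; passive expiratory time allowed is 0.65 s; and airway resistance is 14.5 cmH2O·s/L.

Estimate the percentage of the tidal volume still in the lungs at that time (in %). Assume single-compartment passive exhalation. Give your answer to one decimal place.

τ = R × C = 14.5 × 53 mL/cmH2O = 14.5 × 0.053 L/cmH2O = 0.7685 s.
Passive exhalation: V(t)/V₀ = e^(−t/τ) = e^(−0.65/0.7685) = 0.4292.
Fraction remaining = 0.4292 → 42.92%.

42.9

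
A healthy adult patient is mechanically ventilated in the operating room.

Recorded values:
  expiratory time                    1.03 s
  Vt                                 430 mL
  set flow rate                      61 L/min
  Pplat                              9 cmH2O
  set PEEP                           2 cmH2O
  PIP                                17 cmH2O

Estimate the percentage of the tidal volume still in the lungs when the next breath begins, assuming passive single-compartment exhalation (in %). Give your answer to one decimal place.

Flow: 61 L/min ÷ 60 = 1.0167 L/s.
R = (PIP − Pplat)/V̇ = (17 − 9) / 1.0167 = 8.0/1.0167 = 7.869 cmH2O·s/L.
C = Vt/(Pplat − PEEP) = 430.0 / (9 − 2) = 430.0/7.0 = 61.429 mL/cmH2O.
τ = R × C = 7.869 × 0.06143 L/cmH2O = 0.4834 s.
Fraction remaining at end-expiration = e^(−Te/τ) = e^(−1.03/0.4834) = 0.1187 → 11.87%.

11.9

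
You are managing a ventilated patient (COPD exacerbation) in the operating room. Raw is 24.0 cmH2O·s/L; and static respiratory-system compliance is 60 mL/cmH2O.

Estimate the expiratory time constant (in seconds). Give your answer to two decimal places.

τ = R × C = 24.0 × 60 mL/cmH2O = 24.0 × 0.060 L/cmH2O = 1.44 s.

1.44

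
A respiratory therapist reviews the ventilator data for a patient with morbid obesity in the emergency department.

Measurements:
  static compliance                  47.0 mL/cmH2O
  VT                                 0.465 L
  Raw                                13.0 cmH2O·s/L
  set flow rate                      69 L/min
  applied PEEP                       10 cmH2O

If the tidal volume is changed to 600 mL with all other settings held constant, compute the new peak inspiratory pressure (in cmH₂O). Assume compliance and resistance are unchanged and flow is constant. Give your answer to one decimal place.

37.7

Flow: 69 L/min ÷ 60 = 1.15 L/s.
PIP = Vt/C + R·V̇ + PEEP (constant-flow equation of motion).
Only the elastic term changes: ΔPIP = ΔVt / C = (600 − 465) / 47.0 = 2.872 cmH2O.
Original PIP = 465/47.0 + 13.0×1.15 + 10 = 34.844 cmH2O; new PIP = 34.844 + (2.872) = 37.716 cmH2O.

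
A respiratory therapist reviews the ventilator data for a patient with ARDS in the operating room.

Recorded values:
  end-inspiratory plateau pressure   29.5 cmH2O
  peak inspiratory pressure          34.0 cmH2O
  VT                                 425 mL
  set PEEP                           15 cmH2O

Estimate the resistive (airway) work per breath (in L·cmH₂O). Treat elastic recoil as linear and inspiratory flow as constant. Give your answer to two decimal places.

1.91

With constant inspiratory flow the resistive pressure is constant at PIP − Pplat = 34.0 − 29.5 = 4.5 cmH2O, so resistive work = 4.5 × 0.425 = 1.913 L·cmH2O.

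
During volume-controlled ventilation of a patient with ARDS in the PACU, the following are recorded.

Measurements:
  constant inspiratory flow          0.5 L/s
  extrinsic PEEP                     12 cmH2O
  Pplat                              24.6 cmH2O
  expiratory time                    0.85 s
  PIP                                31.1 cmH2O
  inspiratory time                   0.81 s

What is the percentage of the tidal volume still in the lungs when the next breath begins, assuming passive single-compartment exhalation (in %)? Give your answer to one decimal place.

Vt = flow × Ti = 0.5 L/s × 0.81 s × 1000 mL/L = 405.0 mL.
R = (PIP − Pplat)/V̇ = (31.1 − 24.6) / 0.5 = 6.5/0.5 = 13.0 cmH2O·s/L.
C = Vt/(Pplat − PEEP) = 405.0 / (24.6 − 12) = 405.0/12.6 = 32.143 mL/cmH2O.
τ = R × C = 13.0 × 0.03214 L/cmH2O = 0.4178 s.
Fraction remaining at end-expiration = e^(−Te/τ) = e^(−0.85/0.4178) = 0.1308 → 13.08%.

13.1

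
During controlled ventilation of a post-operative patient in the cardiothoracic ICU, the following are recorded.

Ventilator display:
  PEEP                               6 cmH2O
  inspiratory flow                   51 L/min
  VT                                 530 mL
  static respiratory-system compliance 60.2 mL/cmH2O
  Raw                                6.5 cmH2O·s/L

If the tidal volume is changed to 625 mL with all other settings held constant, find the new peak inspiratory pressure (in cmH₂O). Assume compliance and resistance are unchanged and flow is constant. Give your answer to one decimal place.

Flow: 51 L/min ÷ 60 = 0.85 L/s.
PIP = Vt/C + R·V̇ + PEEP (constant-flow equation of motion).
Only the elastic term changes: ΔPIP = ΔVt / C = (625 − 530) / 60.2 = 1.578 cmH2O.
Original PIP = 530/60.2 + 6.5×0.85 + 6 = 20.329 cmH2O; new PIP = 20.329 + (1.578) = 21.907 cmH2O.

21.9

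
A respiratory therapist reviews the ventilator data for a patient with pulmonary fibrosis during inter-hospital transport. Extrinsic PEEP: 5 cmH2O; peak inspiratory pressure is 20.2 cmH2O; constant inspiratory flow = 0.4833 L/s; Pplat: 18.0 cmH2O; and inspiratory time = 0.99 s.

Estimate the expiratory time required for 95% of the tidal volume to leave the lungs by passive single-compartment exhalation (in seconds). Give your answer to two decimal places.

Vt = flow × Ti = 0.4833 L/s × 0.99 s × 1000 mL/L = 478.47 mL.
R = (PIP − Pplat)/V̇ = (20.2 − 18.0) / 0.4833 = 2.2/0.4833 = 4.552 cmH2O·s/L.
C = Vt/(Pplat − PEEP) = 478.47 / (18.0 − 5) = 478.47/13.0 = 36.805 mL/cmH2O.
τ = R × C = 4.552 × 0.03681 L/cmH2O = 0.1676 s.
t = −τ·ln(1 − 0.95) = −0.1676·ln(0.05) = 0.5021 s.

0.50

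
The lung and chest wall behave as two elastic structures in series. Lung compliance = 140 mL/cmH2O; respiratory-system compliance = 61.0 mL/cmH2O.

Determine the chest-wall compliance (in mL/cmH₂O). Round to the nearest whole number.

1/Ccw = 1/Crs − 1/CL.
1/Ccw = 1/61.0 − 1/140 = 0.009251.
Ccw = 108.1 mL/cmH2O.

108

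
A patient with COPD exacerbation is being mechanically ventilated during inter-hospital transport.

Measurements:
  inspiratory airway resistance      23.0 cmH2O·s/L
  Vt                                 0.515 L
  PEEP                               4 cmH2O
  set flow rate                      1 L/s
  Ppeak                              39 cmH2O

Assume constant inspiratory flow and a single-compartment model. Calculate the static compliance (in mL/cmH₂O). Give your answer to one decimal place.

Equation of motion (constant flow): PIP = Vt/C + R·V̇ + PEEP.
Vt/C = PIP − R·V̇ − PEEP = 39 − 23.0×1 − 4 = 39 − 23.0 − 4 = 12.0 cmH2O.
C = Vt / 12.0 = 515 / 12.0 = 42.917 mL/cmH2O.

42.9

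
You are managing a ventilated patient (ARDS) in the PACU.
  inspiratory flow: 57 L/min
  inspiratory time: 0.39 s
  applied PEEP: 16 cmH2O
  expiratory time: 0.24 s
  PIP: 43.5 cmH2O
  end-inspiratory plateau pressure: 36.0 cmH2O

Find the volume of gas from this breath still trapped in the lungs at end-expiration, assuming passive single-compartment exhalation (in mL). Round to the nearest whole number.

72

Flow: 57 L/min ÷ 60 = 0.95 L/s.
Vt = flow × Ti = 0.95 L/s × 0.39 s × 1000 mL/L = 370.5 mL.
R = (PIP − Pplat)/V̇ = (43.5 − 36.0) / 0.95 = 7.5/0.95 = 7.895 cmH2O·s/L.
C = Vt/(Pplat − PEEP) = 370.5 / (36.0 − 16) = 370.5/20.0 = 18.525 mL/cmH2O.
τ = R × C = 7.895 × 0.01853 L/cmH2O = 0.1463 s.
Fraction remaining = e^(−Te/τ) = e^(−0.24/0.1463) = 0.1939.
Trapped volume = 370.5 × 0.1939 = 71.84 mL.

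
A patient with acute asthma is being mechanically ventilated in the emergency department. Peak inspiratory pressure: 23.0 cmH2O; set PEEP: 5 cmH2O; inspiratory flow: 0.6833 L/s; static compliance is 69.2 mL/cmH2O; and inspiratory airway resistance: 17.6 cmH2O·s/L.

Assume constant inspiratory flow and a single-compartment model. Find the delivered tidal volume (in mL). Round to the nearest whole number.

Equation of motion (constant flow): PIP = Vt/C + R·V̇ + PEEP.
Vt/C = PIP − R·V̇ − PEEP = 23.0 − 12.026 − 5 = 5.974 cmH2O.
Vt = C × 5.974 = 69.2 × 5.974 = 413.4 mL.

413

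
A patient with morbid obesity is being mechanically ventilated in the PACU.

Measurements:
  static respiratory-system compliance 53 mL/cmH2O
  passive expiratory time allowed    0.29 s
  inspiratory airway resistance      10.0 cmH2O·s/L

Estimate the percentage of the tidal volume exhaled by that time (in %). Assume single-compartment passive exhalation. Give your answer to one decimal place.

τ = R × C = 10.0 × 53 mL/cmH2O = 10.0 × 0.053 L/cmH2O = 0.53 s.
Passive exhalation: V(t)/V₀ = e^(−t/τ) = e^(−0.29/0.53) = 0.5786.
Fraction exhaled = 1 − 0.5786 = 0.4214 → 42.14%.

42.1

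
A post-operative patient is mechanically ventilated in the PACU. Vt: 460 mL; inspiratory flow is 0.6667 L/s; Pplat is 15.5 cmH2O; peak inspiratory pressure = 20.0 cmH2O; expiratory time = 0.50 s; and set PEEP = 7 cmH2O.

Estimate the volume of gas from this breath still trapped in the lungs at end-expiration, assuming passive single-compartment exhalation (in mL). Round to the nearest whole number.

R = (PIP − Pplat)/V̇ = (20.0 − 15.5) / 0.6667 = 4.5/0.6667 = 6.75 cmH2O·s/L.
C = Vt/(Pplat − PEEP) = 460.0 / (15.5 − 7) = 460.0/8.5 = 54.118 mL/cmH2O.
τ = R × C = 6.75 × 0.05412 L/cmH2O = 0.3653 s.
Fraction remaining = e^(−Te/τ) = e^(−0.50/0.3653) = 0.2544.
Trapped volume = 460.0 × 0.2544 = 117.02 mL.

117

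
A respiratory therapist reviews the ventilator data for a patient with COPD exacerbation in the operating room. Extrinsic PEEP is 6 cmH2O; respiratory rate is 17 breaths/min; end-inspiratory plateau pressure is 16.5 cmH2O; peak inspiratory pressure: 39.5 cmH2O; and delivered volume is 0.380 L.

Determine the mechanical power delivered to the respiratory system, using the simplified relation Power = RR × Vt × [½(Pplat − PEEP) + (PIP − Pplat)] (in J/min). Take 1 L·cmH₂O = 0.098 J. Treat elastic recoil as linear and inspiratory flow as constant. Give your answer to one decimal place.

Per-breath work = Vt × [½(Pplat−PEEP) + (PIP−Pplat)] = 0.380 × [0.5×10.5 + 23.0] = 0.380 × 28.25 = 10.735 L·cmH2O.
Power = 17 × 10.735 = 182.5 L·cmH2O/min.
× 0.098 J/(L·cmH2O) → 17.885 J/min.

17.9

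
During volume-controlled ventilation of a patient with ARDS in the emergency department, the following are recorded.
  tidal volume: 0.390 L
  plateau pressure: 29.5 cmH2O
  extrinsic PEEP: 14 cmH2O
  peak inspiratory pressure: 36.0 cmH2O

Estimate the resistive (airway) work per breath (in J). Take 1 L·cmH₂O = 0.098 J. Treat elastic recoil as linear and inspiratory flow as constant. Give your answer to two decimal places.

With constant inspiratory flow the resistive pressure is constant at PIP − Pplat = 36.0 − 29.5 = 6.5 cmH2O, so resistive work = 6.5 × 0.390 = 2.535 L·cmH2O.
× 0.098 J/(L·cmH2O) → 0.2484 J.

0.25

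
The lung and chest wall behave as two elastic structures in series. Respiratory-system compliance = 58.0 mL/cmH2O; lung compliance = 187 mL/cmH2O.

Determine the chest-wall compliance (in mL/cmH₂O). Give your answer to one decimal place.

84.1

1/Ccw = 1/Crs − 1/CL.
1/Ccw = 1/58.0 − 1/187 = 0.01189.
Ccw = 84.104 mL/cmH2O.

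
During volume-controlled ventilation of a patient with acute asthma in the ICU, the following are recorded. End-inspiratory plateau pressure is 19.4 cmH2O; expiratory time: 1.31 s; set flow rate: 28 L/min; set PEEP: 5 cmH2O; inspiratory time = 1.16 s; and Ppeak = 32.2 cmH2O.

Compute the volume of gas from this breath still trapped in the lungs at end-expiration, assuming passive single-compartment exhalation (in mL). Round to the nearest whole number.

Flow: 28 L/min ÷ 60 = 0.4667 L/s.
Vt = flow × Ti = 0.4667 L/s × 1.16 s × 1000 mL/L = 541.37 mL.
R = (PIP − Pplat)/V̇ = (32.2 − 19.4) / 0.4667 = 12.8/0.4667 = 27.427 cmH2O·s/L.
C = Vt/(Pplat − PEEP) = 541.37 / (19.4 − 5) = 541.37/14.4 = 37.595 mL/cmH2O.
τ = R × C = 27.427 × 0.0376 L/cmH2O = 1.031 s.
Fraction remaining = e^(−Te/τ) = e^(−1.31/1.031) = 0.2807.
Trapped volume = 541.37 × 0.2807 = 151.96 mL.

152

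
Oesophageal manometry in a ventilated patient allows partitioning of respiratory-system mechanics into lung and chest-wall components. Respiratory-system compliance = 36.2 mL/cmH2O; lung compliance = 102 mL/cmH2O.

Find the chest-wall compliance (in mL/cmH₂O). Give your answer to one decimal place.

56.1

1/Ccw = 1/Crs − 1/CL.
1/Ccw = 1/36.2 − 1/102 = 0.01782.
Ccw = 56.117 mL/cmH2O.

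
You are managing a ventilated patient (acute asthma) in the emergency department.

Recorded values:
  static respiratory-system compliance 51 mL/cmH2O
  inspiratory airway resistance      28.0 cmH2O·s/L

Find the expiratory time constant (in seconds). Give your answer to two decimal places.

τ = R × C = 28.0 × 51 mL/cmH2O = 28.0 × 0.051 L/cmH2O = 1.428 s.

1.43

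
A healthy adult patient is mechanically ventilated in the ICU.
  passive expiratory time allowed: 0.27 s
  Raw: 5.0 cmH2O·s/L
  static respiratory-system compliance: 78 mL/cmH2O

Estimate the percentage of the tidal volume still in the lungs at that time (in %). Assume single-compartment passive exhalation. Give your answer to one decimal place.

τ = R × C = 5.0 × 78 mL/cmH2O = 5.0 × 0.078 L/cmH2O = 0.39 s.
Passive exhalation: V(t)/V₀ = e^(−t/τ) = e^(−0.27/0.39) = 0.5004.
Fraction remaining = 0.5004 → 50.04%.

50.0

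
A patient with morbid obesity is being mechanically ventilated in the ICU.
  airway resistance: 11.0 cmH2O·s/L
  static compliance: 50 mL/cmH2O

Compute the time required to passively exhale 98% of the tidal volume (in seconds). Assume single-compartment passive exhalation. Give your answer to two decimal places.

2.15

τ = R × C = 11.0 × 50 mL/cmH2O = 11.0 × 0.050 L/cmH2O = 0.55 s.
Exhaled fraction f = 1 − e^(−t/τ) → t = −τ·ln(1 − f) = −0.55·ln(0.02) = 2.152 s.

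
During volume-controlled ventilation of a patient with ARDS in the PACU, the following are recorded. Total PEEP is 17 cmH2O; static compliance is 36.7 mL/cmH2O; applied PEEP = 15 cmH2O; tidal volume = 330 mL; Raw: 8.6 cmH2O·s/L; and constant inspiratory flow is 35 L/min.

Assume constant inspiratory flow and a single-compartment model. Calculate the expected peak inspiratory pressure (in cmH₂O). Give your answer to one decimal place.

Flow: 35 L/min ÷ 60 = 0.5833 L/s.
Total PEEP = 17 cmH2O (set 15 + intrinsic 2); this is the baseline alveolar pressure.
Equation of motion (constant flow): PIP = Vt/C + R·V̇ + PEEP.
PIP = 330/36.7 + 8.6×0.5833 + 17 = 8.992 + 5.016 + 17 = 31.008 cmH2O.

31.0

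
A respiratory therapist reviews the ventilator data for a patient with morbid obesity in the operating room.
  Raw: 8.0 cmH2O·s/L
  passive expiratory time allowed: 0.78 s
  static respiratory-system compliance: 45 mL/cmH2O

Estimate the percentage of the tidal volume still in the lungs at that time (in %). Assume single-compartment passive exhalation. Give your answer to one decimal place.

11.5

τ = R × C = 8.0 × 45 mL/cmH2O = 8.0 × 0.045 L/cmH2O = 0.36 s.
Passive exhalation: V(t)/V₀ = e^(−t/τ) = e^(−0.78/0.36) = 0.1146.
Fraction remaining = 0.1146 → 11.46%.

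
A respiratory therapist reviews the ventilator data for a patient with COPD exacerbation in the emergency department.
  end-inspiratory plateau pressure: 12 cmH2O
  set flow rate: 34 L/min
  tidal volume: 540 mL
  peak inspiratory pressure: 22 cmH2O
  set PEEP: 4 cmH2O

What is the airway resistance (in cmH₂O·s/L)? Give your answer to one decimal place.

Flow: 34 L/min ÷ 60 = 0.5667 L/s.
Raw = (PIP − Pplat) / flow = (22 − 12) / 0.5667 = 10.0 / 0.5667 = 17.646 cmH2O·s/L.

17.6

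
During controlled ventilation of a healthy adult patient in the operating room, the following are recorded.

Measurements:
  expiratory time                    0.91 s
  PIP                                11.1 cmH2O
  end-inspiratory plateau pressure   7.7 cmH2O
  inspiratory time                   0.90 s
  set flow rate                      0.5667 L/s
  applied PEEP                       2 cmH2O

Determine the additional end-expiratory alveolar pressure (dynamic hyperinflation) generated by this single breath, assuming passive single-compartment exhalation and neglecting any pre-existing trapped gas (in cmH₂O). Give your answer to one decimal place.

Vt = flow × Ti = 0.5667 L/s × 0.90 s × 1000 mL/L = 510.03 mL.
R = (PIP − Pplat)/V̇ = (11.1 − 7.7) / 0.5667 = 3.4/0.5667 = 6.0 cmH2O·s/L.
C = Vt/(Pplat − PEEP) = 510.03 / (7.7 − 2) = 510.03/5.7 = 89.479 mL/cmH2O.
τ = R × C = 6.0 × 0.08948 L/cmH2O = 0.5369 s.
Fraction remaining = e^(−Te/τ) = e^(−0.91/0.5369) = 0.1836; trapped volume = 510.03 × 0.1836 = 93.642 mL.
Additional alveolar pressure from trapping ≈ V_trapped / C = 93.642 / 89.479 = 1.047 cmH2O.

1.0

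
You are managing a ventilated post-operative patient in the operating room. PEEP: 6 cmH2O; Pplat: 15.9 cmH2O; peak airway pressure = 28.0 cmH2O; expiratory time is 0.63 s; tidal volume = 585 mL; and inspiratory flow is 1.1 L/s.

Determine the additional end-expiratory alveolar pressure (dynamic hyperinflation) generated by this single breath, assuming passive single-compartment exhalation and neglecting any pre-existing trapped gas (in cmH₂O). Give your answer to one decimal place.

R = (PIP − Pplat)/V̇ = (28.0 − 15.9) / 1.1 = 12.1/1.1 = 11.0 cmH2O·s/L.
C = Vt/(Pplat − PEEP) = 585.0 / (15.9 − 6) = 585.0/9.9 = 59.091 mL/cmH2O.
τ = R × C = 11.0 × 0.05909 L/cmH2O = 0.65 s.
Fraction remaining = e^(−Te/τ) = e^(−0.63/0.65) = 0.3794; trapped volume = 585.0 × 0.3794 = 221.95 mL.
Additional alveolar pressure from trapping ≈ V_trapped / C = 221.95 / 59.091 = 3.756 cmH2O.

3.8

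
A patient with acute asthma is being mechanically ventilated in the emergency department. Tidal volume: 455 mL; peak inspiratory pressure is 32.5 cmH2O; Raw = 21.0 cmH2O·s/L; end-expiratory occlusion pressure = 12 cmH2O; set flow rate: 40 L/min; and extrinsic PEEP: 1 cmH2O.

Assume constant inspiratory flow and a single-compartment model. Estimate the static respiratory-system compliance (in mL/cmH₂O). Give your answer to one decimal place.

Flow: 40 L/min ÷ 60 = 0.6667 L/s.
Total PEEP = 12 cmH2O (set 1 + intrinsic 11); this is the baseline alveolar pressure.
Equation of motion (constant flow): PIP = Vt/C + R·V̇ + PEEP.
Vt/C = PIP − R·V̇ − PEEP = 32.5 − 21.0×0.6667 − 12 = 32.5 − 14.001 − 12 = 6.499 cmH2O.
C = Vt / 6.499 = 455 / 6.499 = 70.011 mL/cmH2O.

70.0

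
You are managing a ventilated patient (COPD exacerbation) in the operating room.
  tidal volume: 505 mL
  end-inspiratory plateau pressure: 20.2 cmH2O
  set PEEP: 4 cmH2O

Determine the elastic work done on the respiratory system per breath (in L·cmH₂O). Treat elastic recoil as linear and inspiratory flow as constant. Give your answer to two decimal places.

Elastic work ≈ ½ × (Pplat − PEEP) × Vt = 0.5 × (20.2 − 4) × 0.505 L = 0.5 × 16.2 × 0.505 = 4.091 L·cmH2O.

4.09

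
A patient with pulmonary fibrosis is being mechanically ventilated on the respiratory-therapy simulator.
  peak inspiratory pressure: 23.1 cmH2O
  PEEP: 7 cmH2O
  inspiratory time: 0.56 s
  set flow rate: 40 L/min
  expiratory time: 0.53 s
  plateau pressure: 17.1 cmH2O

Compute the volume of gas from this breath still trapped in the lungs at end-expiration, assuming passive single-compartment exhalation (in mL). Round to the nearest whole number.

76

Flow: 40 L/min ÷ 60 = 0.6667 L/s.
Vt = flow × Ti = 0.6667 L/s × 0.56 s × 1000 mL/L = 373.35 mL.
R = (PIP − Pplat)/V̇ = (23.1 − 17.1) / 0.6667 = 6.0/0.6667 = 9.0 cmH2O·s/L.
C = Vt/(Pplat − PEEP) = 373.35 / (17.1 − 7) = 373.35/10.1 = 36.965 mL/cmH2O.
τ = R × C = 9.0 × 0.03697 L/cmH2O = 0.3327 s.
Fraction remaining = e^(−Te/τ) = e^(−0.53/0.3327) = 0.2033.
Trapped volume = 373.35 × 0.2033 = 75.902 mL.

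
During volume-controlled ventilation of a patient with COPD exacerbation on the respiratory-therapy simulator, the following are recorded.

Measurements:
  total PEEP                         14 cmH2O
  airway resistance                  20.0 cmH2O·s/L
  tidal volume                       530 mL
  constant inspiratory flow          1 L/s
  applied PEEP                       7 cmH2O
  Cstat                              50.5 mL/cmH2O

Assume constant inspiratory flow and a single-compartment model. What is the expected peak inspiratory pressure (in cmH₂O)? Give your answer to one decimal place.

Total PEEP = 14 cmH2O (set 7 + intrinsic 7); this is the baseline alveolar pressure.
Equation of motion (constant flow): PIP = Vt/C + R·V̇ + PEEP.
PIP = 530/50.5 + 20.0×1 + 14 = 10.495 + 20.0 + 14 = 44.495 cmH2O.

44.5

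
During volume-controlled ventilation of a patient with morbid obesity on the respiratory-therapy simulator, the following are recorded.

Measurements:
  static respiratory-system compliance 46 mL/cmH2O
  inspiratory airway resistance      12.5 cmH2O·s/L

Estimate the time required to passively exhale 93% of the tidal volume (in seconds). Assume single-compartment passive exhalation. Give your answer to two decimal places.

1.53

τ = R × C = 12.5 × 46 mL/cmH2O = 12.5 × 0.046 L/cmH2O = 0.575 s.
Exhaled fraction f = 1 − e^(−t/τ) → t = −τ·ln(1 − f) = −0.575·ln(0.07) = 1.529 s.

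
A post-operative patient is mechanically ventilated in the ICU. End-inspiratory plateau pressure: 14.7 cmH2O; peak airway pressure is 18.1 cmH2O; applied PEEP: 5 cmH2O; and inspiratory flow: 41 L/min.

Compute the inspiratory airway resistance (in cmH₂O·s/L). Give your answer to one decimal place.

Flow: 41 L/min ÷ 60 = 0.6833 L/s.
Raw = (PIP − Pplat) / flow = (18.1 − 14.7) / 0.6833 = 3.4 / 0.6833 = 4.976 cmH2O·s/L.

5.0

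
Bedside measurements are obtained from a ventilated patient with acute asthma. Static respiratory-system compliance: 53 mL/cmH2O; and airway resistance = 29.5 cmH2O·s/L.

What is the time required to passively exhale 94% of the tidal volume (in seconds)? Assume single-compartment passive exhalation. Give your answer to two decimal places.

4.40

τ = R × C = 29.5 × 53 mL/cmH2O = 29.5 × 0.053 L/cmH2O = 1.564 s.
Exhaled fraction f = 1 − e^(−t/τ) → t = −τ·ln(1 − f) = −1.564·ln(0.06) = 4.4 s.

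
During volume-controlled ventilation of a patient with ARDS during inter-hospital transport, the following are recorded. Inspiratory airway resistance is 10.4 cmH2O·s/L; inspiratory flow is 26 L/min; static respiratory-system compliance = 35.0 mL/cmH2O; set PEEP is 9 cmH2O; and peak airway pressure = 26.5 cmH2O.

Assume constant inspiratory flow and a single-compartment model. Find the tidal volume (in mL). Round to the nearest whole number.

Flow: 26 L/min ÷ 60 = 0.4333 L/s.
Equation of motion (constant flow): PIP = Vt/C + R·V̇ + PEEP.
Vt/C = PIP − R·V̇ − PEEP = 26.5 − 4.506 − 9 = 12.994 cmH2O.
Vt = C × 12.994 = 35.0 × 12.994 = 454.79 mL.

455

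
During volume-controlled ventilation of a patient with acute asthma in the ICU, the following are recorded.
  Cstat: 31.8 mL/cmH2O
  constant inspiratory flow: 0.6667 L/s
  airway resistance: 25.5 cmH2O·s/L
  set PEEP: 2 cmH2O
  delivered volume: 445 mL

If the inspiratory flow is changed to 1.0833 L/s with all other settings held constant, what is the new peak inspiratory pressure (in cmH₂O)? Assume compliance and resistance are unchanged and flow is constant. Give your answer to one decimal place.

43.6

PIP = Vt/C + R·V̇ + PEEP (constant-flow equation of motion).
Only the resistive term changes: ΔPIP = R × ΔV̇ = 25.5 × (1.0833 − 0.6667) = 25.5 × 0.4166 = 10.623 cmH2O.
Original PIP = 445/31.8 + 25.5×0.6667 + 2 = 32.995 cmH2O; new PIP = 32.995 + (10.623) = 43.618 cmH2O.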